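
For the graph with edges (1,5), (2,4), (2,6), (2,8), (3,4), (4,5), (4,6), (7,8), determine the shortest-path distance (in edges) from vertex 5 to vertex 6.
2 (path: 5 -> 4 -> 6, 2 edges)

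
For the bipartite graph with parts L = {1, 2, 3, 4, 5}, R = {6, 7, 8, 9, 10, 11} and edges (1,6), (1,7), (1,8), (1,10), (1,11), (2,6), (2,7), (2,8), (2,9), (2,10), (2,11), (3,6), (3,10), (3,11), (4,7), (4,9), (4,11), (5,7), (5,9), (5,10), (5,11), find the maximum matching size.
5 (matching: (1,11), (2,8), (3,10), (4,9), (5,7); upper bound min(|L|,|R|) = min(5,6) = 5)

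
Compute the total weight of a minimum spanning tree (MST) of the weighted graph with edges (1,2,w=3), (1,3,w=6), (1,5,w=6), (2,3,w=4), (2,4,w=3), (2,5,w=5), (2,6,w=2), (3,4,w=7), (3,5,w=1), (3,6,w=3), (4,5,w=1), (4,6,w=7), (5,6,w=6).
10 (MST edges: (1,2,w=3), (2,4,w=3), (2,6,w=2), (3,5,w=1), (4,5,w=1); sum of weights 3 + 3 + 2 + 1 + 1 = 10)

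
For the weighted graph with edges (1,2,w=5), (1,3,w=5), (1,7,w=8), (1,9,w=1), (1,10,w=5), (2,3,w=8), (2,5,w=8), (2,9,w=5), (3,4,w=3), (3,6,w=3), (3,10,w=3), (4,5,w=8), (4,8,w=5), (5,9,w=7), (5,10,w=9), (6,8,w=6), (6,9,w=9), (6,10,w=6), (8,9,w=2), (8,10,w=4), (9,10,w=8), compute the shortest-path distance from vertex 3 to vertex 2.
8 (path: 3 -> 2; weights 8 = 8)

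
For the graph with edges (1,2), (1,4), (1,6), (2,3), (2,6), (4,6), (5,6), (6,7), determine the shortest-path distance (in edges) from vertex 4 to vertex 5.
2 (path: 4 -> 6 -> 5, 2 edges)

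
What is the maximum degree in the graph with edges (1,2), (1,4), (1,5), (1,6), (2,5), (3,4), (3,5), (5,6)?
4 (attained at vertices 1, 5)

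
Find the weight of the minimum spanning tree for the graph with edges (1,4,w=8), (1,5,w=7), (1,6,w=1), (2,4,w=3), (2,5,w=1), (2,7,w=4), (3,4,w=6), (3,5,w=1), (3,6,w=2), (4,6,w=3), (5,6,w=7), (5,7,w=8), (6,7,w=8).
12 (MST edges: (1,6,w=1), (2,4,w=3), (2,5,w=1), (2,7,w=4), (3,5,w=1), (3,6,w=2); sum of weights 1 + 3 + 1 + 4 + 1 + 2 = 12)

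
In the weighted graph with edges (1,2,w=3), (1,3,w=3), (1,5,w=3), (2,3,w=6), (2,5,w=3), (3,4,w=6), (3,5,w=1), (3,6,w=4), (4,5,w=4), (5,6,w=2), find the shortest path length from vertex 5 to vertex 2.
3 (path: 5 -> 2; weights 3 = 3)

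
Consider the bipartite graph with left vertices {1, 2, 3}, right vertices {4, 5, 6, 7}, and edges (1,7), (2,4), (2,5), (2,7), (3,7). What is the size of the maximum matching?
2 (matching: (1,7), (2,5); upper bound min(|L|,|R|) = min(3,4) = 3)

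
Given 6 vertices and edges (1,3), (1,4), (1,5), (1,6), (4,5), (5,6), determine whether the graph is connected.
No, it has 2 components: {1, 3, 4, 5, 6}, {2}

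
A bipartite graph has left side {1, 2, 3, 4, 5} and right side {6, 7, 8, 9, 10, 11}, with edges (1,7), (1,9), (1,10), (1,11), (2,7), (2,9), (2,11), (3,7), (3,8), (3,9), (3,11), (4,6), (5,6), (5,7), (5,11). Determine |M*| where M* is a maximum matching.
5 (matching: (1,10), (2,9), (3,8), (4,6), (5,11); upper bound min(|L|,|R|) = min(5,6) = 5)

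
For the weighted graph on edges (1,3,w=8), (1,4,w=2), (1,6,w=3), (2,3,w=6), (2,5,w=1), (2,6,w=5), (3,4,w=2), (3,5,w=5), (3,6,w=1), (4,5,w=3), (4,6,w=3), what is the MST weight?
9 (MST edges: (1,4,w=2), (2,5,w=1), (3,4,w=2), (3,6,w=1), (4,5,w=3); sum of weights 2 + 1 + 2 + 1 + 3 = 9)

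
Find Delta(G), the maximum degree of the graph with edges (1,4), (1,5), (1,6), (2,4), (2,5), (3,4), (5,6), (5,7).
4 (attained at vertex 5)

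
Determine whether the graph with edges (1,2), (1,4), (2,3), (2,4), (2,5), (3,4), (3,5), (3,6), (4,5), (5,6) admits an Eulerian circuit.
Yes (the graph is connected and all 6 vertices have even degree)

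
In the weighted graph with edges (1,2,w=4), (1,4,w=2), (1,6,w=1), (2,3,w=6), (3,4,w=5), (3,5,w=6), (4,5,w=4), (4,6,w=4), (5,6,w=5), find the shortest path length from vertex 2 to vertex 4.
6 (path: 2 -> 1 -> 4; weights 4 + 2 = 6)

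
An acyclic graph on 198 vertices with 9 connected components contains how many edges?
189 (Each of the 9 component trees on V_i vertices has V_i - 1 edges; summing gives V - C = 198 - 9 = 189)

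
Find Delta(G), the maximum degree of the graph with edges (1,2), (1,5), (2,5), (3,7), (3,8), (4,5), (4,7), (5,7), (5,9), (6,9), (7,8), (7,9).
5 (attained at vertices 5, 7)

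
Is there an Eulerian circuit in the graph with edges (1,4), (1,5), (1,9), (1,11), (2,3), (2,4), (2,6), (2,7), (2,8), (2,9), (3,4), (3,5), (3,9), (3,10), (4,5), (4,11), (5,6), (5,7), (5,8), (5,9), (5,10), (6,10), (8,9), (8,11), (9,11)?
No (4 vertices have odd degree: {3, 4, 6, 10}; Eulerian circuit requires 0)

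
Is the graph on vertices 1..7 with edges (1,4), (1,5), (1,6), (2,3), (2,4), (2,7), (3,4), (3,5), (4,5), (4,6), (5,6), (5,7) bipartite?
No (odd cycle of length 3: 5 -> 1 -> 6 -> 5)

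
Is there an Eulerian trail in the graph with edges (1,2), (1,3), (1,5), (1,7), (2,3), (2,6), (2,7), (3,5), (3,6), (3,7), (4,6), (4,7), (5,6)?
Yes (the graph is connected and exactly 2 vertices have odd degree: {3, 5}; any Eulerian path must start and end at those)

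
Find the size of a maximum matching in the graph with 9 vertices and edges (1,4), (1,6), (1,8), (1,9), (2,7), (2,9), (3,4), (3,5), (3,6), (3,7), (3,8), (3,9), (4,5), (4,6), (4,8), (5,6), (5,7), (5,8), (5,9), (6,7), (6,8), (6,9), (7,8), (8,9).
4 (matching: (2,7), (3,9), (4,5), (6,8); upper bound floor(n/2) = floor(9/2) = 4)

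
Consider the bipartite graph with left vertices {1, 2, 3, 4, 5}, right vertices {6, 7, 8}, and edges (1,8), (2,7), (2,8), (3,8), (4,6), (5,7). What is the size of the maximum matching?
3 (matching: (1,8), (2,7), (4,6); upper bound min(|L|,|R|) = min(5,3) = 3)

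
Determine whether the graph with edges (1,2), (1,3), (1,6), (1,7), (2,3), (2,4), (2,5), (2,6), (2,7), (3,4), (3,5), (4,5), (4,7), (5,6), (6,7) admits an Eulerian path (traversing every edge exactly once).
Yes — and in fact it has an Eulerian circuit (the graph is connected and all 7 vertices have even degree)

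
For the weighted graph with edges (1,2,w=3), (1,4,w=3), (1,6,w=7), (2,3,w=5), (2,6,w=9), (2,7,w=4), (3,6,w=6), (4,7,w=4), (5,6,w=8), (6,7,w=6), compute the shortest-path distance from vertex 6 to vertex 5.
8 (path: 6 -> 5; weights 8 = 8)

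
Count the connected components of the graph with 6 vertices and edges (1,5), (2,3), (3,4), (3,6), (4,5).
1 (components: {1, 2, 3, 4, 5, 6})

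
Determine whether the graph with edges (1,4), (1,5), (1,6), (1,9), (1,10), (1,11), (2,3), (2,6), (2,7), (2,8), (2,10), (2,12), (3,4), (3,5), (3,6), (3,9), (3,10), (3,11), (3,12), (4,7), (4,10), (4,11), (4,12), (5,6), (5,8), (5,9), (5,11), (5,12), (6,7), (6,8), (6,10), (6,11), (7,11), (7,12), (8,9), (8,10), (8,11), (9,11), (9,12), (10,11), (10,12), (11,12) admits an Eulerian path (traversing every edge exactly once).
Yes (the graph is connected and exactly 2 vertices have odd degree: {5, 7}; any Eulerian path must start and end at those)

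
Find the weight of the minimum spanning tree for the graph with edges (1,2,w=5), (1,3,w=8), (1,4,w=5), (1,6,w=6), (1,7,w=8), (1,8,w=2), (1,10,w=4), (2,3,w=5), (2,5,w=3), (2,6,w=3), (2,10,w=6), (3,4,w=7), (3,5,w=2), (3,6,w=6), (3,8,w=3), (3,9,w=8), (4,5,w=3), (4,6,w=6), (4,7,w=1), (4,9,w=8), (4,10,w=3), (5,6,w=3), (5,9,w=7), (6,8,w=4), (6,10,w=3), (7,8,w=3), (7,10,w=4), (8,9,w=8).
27 (MST edges: (1,8,w=2), (2,5,w=3), (2,6,w=3), (3,5,w=2), (3,8,w=3), (4,5,w=3), (4,7,w=1), (4,10,w=3), (5,9,w=7); sum of weights 2 + 3 + 3 + 2 + 3 + 3 + 1 + 3 + 7 = 27)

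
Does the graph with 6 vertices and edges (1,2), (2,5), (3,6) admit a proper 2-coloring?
Yes. Partition: {1, 3, 4, 5}, {2, 6}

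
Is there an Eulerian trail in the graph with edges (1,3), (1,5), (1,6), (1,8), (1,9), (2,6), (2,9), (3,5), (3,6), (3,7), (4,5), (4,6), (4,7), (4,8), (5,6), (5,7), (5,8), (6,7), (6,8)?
Yes (the graph is connected and exactly 2 vertices have odd degree: {1, 6}; any Eulerian path must start and end at those)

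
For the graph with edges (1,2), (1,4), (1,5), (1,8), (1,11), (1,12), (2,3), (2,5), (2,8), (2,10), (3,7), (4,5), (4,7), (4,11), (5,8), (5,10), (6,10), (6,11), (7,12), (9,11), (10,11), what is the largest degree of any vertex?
6 (attained at vertex 1)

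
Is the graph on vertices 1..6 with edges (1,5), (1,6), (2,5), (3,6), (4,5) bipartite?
Yes. Partition: {1, 2, 3, 4}, {5, 6}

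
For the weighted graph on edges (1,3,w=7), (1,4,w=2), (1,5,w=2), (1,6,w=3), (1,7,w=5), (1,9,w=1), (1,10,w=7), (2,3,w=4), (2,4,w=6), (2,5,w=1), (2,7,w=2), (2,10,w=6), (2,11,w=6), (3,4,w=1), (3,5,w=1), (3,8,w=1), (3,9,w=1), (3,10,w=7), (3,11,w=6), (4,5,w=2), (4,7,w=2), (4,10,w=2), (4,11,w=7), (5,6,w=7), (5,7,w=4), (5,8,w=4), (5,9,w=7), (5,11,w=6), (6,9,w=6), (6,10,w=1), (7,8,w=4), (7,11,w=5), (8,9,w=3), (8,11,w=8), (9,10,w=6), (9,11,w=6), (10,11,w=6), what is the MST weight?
16 (MST edges: (1,9,w=1), (2,5,w=1), (2,7,w=2), (3,4,w=1), (3,5,w=1), (3,8,w=1), (3,9,w=1), (4,10,w=2), (6,10,w=1), (7,11,w=5); sum of weights 1 + 1 + 2 + 1 + 1 + 1 + 1 + 2 + 1 + 5 = 16)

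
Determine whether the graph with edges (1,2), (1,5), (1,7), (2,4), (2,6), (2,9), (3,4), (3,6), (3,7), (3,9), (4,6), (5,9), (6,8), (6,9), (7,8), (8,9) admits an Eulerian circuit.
No (6 vertices have odd degree: {1, 4, 6, 7, 8, 9}; Eulerian circuit requires 0)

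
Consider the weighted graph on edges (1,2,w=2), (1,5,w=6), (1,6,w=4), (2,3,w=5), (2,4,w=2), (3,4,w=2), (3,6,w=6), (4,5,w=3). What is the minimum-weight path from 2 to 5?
5 (path: 2 -> 4 -> 5; weights 2 + 3 = 5)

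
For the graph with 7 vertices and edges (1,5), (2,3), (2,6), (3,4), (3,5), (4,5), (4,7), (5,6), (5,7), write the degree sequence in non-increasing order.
[5, 3, 3, 2, 2, 2, 1] (degrees: deg(1)=1, deg(2)=2, deg(3)=3, deg(4)=3, deg(5)=5, deg(6)=2, deg(7)=2)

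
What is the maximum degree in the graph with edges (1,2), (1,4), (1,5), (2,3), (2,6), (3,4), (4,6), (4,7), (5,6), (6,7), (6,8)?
5 (attained at vertex 6)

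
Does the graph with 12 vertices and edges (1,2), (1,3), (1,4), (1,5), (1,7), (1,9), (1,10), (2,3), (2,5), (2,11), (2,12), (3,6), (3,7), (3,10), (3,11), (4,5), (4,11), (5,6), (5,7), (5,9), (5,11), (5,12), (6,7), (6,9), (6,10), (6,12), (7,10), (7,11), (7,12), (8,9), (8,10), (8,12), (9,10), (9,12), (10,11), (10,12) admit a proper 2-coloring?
No (odd cycle of length 3: 7 -> 1 -> 3 -> 7)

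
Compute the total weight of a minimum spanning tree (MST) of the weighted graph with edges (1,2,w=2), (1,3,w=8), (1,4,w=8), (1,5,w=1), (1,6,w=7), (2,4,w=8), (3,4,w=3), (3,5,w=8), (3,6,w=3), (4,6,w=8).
16 (MST edges: (1,2,w=2), (1,5,w=1), (1,6,w=7), (3,4,w=3), (3,6,w=3); sum of weights 2 + 1 + 7 + 3 + 3 = 16)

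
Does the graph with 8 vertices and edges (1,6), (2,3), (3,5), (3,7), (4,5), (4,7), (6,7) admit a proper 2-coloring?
Yes. Partition: {1, 2, 5, 7, 8}, {3, 4, 6}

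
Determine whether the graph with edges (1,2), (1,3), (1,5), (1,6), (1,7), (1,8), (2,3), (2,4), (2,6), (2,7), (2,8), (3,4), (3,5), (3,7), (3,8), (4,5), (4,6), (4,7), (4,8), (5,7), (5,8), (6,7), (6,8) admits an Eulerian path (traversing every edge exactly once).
Yes (the graph is connected and exactly 2 vertices have odd degree: {5, 6}; any Eulerian path must start and end at those)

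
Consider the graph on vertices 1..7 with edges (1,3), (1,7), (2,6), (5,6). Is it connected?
No, it has 3 components: {1, 3, 7}, {2, 5, 6}, {4}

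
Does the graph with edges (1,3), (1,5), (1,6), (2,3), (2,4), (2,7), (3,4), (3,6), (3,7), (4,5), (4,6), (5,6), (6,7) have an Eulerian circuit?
No (6 vertices have odd degree: {1, 2, 3, 5, 6, 7}; Eulerian circuit requires 0)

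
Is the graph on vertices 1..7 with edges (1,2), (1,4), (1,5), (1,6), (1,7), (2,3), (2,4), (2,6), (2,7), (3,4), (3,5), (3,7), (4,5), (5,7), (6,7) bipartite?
No (odd cycle of length 3: 7 -> 1 -> 2 -> 7)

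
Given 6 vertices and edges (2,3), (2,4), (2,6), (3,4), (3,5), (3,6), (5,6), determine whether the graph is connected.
No, it has 2 components: {1}, {2, 3, 4, 5, 6}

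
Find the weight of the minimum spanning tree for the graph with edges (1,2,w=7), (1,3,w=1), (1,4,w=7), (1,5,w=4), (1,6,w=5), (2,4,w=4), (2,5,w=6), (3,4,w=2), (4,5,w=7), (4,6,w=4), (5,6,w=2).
13 (MST edges: (1,3,w=1), (1,5,w=4), (2,4,w=4), (3,4,w=2), (5,6,w=2); sum of weights 1 + 4 + 4 + 2 + 2 = 13)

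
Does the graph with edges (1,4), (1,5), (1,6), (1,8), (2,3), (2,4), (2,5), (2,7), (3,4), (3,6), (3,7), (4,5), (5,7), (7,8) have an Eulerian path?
Yes — and in fact it has an Eulerian circuit (the graph is connected and all 8 vertices have even degree)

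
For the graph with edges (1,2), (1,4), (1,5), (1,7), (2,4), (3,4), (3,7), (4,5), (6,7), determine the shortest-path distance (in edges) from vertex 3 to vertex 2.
2 (path: 3 -> 4 -> 2, 2 edges)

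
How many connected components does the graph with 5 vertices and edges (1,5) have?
4 (components: {1, 5}, {2}, {3}, {4})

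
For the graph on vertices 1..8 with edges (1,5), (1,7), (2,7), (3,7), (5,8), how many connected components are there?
3 (components: {1, 2, 3, 5, 7, 8}, {4}, {6})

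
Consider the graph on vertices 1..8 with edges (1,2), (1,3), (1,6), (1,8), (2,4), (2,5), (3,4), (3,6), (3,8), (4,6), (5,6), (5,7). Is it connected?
Yes (BFS from 1 visits [1, 2, 3, 6, 8, 4, 5, 7] — all 8 vertices reached)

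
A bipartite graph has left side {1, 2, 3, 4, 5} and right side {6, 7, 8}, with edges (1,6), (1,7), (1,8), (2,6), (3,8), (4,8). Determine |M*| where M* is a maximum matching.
3 (matching: (1,7), (2,6), (3,8); upper bound min(|L|,|R|) = min(5,3) = 3)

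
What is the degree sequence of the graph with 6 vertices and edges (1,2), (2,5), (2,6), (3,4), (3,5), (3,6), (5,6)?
[3, 3, 3, 3, 1, 1] (degrees: deg(1)=1, deg(2)=3, deg(3)=3, deg(4)=1, deg(5)=3, deg(6)=3)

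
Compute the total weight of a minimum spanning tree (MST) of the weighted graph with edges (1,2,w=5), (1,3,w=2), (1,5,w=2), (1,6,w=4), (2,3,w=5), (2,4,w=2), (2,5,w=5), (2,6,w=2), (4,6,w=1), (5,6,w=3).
10 (MST edges: (1,3,w=2), (1,5,w=2), (2,6,w=2), (4,6,w=1), (5,6,w=3); sum of weights 2 + 2 + 2 + 1 + 3 = 10)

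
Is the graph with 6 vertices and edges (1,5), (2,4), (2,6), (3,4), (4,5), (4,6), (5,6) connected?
Yes (BFS from 1 visits [1, 5, 4, 6, 2, 3] — all 6 vertices reached)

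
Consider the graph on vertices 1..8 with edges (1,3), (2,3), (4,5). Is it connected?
No, it has 5 components: {1, 2, 3}, {4, 5}, {6}, {7}, {8}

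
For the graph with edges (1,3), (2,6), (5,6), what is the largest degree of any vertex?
2 (attained at vertex 6)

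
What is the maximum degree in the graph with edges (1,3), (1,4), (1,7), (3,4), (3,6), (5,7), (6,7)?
3 (attained at vertices 1, 3, 7)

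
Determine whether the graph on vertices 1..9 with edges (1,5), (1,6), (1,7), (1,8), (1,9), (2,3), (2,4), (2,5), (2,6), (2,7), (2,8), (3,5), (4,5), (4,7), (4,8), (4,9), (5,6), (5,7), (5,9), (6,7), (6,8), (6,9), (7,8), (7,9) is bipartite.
No (odd cycle of length 3: 8 -> 1 -> 6 -> 8)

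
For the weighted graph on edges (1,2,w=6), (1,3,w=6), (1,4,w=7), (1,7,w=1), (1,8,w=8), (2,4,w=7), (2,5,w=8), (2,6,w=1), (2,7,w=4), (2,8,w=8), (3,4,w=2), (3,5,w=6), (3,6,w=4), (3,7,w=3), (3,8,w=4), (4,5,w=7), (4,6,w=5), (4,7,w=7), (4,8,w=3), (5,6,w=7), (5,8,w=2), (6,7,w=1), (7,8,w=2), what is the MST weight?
12 (MST edges: (1,7,w=1), (2,6,w=1), (3,4,w=2), (3,7,w=3), (5,8,w=2), (6,7,w=1), (7,8,w=2); sum of weights 1 + 1 + 2 + 3 + 2 + 1 + 2 = 12)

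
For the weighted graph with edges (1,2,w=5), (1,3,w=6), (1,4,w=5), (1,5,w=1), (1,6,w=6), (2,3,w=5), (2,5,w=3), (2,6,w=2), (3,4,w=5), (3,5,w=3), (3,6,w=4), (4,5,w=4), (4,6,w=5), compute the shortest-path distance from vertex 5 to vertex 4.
4 (path: 5 -> 4; weights 4 = 4)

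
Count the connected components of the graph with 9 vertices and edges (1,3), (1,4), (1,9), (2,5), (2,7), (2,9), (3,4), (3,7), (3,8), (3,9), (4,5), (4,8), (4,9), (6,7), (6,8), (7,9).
1 (components: {1, 2, 3, 4, 5, 6, 7, 8, 9})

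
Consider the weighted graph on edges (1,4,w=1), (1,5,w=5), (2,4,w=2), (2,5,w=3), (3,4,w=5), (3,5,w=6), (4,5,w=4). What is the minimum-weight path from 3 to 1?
6 (path: 3 -> 4 -> 1; weights 5 + 1 = 6)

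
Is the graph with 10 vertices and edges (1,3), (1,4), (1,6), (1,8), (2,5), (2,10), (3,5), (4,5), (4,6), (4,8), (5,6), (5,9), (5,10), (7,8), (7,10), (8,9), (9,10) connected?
Yes (BFS from 1 visits [1, 3, 4, 6, 8, 5, 7, 9, 2, 10] — all 10 vertices reached)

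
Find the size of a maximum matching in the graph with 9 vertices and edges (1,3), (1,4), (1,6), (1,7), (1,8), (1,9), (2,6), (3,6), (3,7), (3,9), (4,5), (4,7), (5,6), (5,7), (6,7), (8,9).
4 (matching: (1,3), (4,5), (6,7), (8,9); upper bound floor(n/2) = floor(9/2) = 4)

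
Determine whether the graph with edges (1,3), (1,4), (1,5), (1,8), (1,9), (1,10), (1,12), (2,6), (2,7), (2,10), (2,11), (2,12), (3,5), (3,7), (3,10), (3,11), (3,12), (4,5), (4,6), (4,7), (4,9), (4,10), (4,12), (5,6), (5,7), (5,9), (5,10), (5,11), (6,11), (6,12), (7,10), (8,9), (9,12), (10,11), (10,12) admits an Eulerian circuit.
No (8 vertices have odd degree: {1, 2, 4, 6, 7, 9, 11, 12}; Eulerian circuit requires 0)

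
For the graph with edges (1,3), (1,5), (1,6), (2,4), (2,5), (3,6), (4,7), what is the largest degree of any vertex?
3 (attained at vertex 1)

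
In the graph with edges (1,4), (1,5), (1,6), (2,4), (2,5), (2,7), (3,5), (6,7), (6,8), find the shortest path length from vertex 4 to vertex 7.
2 (path: 4 -> 2 -> 7, 2 edges)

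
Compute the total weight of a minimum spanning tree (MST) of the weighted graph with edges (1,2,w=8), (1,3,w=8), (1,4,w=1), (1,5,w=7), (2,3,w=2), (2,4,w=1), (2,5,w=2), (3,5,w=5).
6 (MST edges: (1,4,w=1), (2,3,w=2), (2,4,w=1), (2,5,w=2); sum of weights 1 + 2 + 1 + 2 = 6)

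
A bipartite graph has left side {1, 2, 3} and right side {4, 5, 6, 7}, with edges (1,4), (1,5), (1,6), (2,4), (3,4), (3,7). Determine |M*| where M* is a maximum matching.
3 (matching: (1,6), (2,4), (3,7); upper bound min(|L|,|R|) = min(3,4) = 3)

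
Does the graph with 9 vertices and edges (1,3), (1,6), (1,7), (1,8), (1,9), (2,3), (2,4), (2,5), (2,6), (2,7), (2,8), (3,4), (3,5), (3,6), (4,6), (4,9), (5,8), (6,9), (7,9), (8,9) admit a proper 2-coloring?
No (odd cycle of length 3: 7 -> 1 -> 9 -> 7)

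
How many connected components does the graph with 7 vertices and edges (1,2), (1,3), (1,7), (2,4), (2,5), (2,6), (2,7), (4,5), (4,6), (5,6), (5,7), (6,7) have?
1 (components: {1, 2, 3, 4, 5, 6, 7})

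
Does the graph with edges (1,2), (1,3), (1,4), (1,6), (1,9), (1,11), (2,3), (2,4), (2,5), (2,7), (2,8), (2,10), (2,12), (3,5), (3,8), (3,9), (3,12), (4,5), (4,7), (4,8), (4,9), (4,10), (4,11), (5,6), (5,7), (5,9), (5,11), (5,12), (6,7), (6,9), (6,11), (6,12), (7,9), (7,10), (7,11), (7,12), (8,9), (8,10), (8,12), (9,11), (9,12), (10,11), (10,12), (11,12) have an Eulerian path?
Yes (the graph is connected and exactly 2 vertices have odd degree: {9, 12}; any Eulerian path must start and end at those)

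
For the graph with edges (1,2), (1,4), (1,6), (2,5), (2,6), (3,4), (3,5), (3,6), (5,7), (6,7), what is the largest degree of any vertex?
4 (attained at vertex 6)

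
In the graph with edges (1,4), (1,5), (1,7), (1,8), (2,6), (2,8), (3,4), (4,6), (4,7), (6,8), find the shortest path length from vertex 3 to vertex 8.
3 (path: 3 -> 4 -> 1 -> 8, 3 edges)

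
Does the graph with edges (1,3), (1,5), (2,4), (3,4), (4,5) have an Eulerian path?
Yes (the graph is connected and exactly 2 vertices have odd degree: {2, 4}; any Eulerian path must start and end at those)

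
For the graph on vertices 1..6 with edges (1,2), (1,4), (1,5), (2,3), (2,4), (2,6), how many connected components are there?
1 (components: {1, 2, 3, 4, 5, 6})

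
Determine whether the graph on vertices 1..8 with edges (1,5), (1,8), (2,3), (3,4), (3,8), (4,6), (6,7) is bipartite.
Yes. Partition: {1, 3, 6}, {2, 4, 5, 7, 8}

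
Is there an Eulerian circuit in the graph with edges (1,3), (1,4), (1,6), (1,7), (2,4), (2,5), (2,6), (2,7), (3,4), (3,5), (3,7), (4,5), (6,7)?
No (2 vertices have odd degree: {5, 6}; Eulerian circuit requires 0)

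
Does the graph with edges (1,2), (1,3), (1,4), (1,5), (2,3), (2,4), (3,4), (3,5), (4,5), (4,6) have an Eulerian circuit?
No (4 vertices have odd degree: {2, 4, 5, 6}; Eulerian circuit requires 0)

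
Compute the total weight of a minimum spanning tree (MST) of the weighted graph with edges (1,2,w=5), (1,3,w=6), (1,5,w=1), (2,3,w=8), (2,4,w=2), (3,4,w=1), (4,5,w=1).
5 (MST edges: (1,5,w=1), (2,4,w=2), (3,4,w=1), (4,5,w=1); sum of weights 1 + 2 + 1 + 1 = 5)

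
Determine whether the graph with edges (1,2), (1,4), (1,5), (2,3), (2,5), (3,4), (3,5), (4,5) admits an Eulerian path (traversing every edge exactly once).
No (4 vertices have odd degree: {1, 2, 3, 4}; Eulerian path requires 0 or 2)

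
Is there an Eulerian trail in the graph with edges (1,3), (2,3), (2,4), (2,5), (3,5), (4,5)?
No (4 vertices have odd degree: {1, 2, 3, 5}; Eulerian path requires 0 or 2)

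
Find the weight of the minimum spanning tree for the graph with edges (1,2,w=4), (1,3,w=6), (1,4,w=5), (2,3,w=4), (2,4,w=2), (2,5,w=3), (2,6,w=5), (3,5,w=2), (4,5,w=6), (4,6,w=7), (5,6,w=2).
13 (MST edges: (1,2,w=4), (2,4,w=2), (2,5,w=3), (3,5,w=2), (5,6,w=2); sum of weights 4 + 2 + 3 + 2 + 2 = 13)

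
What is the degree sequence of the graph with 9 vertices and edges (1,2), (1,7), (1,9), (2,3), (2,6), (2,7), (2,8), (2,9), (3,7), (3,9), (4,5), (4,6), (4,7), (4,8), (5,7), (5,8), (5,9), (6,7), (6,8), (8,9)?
[6, 6, 5, 5, 4, 4, 4, 3, 3] (degrees: deg(1)=3, deg(2)=6, deg(3)=3, deg(4)=4, deg(5)=4, deg(6)=4, deg(7)=6, deg(8)=5, deg(9)=5)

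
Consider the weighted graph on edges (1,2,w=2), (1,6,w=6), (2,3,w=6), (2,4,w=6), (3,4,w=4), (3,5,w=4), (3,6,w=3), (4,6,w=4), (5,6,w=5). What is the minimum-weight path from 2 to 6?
8 (path: 2 -> 1 -> 6; weights 2 + 6 = 8)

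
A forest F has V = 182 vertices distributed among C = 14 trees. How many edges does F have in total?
168 (Each of the 14 component trees on V_i vertices has V_i - 1 edges; summing gives V - C = 182 - 14 = 168)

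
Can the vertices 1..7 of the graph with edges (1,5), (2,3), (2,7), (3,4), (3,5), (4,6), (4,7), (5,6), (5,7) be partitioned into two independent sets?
Yes. Partition: {1, 3, 6, 7}, {2, 4, 5}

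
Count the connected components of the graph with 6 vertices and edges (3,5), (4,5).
4 (components: {1}, {2}, {3, 4, 5}, {6})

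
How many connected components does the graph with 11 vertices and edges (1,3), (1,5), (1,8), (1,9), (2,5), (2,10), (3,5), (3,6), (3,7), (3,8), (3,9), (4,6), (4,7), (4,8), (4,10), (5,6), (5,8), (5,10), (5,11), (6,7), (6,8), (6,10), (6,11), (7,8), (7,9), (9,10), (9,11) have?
1 (components: {1, 2, 3, 4, 5, 6, 7, 8, 9, 10, 11})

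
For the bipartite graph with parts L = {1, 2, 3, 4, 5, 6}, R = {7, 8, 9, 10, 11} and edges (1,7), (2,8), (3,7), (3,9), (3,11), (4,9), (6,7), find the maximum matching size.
4 (matching: (1,7), (2,8), (3,11), (4,9); upper bound min(|L|,|R|) = min(6,5) = 5)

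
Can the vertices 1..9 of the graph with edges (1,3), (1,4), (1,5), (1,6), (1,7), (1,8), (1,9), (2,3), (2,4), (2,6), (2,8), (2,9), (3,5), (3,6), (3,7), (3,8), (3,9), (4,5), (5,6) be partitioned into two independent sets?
No (odd cycle of length 3: 6 -> 1 -> 5 -> 6)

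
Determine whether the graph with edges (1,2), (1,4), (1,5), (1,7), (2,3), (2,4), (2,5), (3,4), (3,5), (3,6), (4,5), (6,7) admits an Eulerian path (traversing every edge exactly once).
Yes — and in fact it has an Eulerian circuit (the graph is connected and all 7 vertices have even degree)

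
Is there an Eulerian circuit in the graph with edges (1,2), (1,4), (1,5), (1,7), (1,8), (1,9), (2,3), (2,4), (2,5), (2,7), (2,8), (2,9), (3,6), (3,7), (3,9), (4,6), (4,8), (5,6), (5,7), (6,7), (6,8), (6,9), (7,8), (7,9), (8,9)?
No (2 vertices have odd degree: {2, 7}; Eulerian circuit requires 0)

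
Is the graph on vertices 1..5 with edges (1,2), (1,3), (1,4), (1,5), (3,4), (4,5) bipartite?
No (odd cycle of length 3: 3 -> 1 -> 4 -> 3)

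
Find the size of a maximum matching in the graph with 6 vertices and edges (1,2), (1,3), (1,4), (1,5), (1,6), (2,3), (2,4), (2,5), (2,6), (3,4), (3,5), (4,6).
3 (matching: (1,4), (2,6), (3,5); upper bound floor(n/2) = floor(6/2) = 3)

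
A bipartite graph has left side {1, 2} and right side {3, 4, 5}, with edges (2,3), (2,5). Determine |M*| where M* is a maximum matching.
1 (matching: (2,5); upper bound min(|L|,|R|) = min(2,3) = 2)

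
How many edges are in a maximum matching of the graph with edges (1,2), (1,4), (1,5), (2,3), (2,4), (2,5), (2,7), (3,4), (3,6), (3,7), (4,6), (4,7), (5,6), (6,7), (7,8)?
4 (matching: (1,4), (2,3), (5,6), (7,8); upper bound floor(n/2) = floor(8/2) = 4)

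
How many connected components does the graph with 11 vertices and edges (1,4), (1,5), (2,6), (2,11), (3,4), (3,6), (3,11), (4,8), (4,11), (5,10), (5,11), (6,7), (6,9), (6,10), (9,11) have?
1 (components: {1, 2, 3, 4, 5, 6, 7, 8, 9, 10, 11})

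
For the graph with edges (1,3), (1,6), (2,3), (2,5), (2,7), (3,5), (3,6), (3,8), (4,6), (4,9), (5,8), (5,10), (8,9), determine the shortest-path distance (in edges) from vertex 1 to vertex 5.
2 (path: 1 -> 3 -> 5, 2 edges)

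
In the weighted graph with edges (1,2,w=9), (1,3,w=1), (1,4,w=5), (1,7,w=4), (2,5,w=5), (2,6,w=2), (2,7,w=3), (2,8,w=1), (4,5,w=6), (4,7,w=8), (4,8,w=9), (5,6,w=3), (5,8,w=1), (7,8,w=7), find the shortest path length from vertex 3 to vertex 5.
10 (path: 3 -> 1 -> 7 -> 2 -> 8 -> 5; weights 1 + 4 + 3 + 1 + 1 = 10)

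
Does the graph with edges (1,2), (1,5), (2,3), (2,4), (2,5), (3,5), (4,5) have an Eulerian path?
Yes — and in fact it has an Eulerian circuit (the graph is connected and all 5 vertices have even degree)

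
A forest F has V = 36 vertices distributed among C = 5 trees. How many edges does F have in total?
31 (Each of the 5 component trees on V_i vertices has V_i - 1 edges; summing gives V - C = 36 - 5 = 31)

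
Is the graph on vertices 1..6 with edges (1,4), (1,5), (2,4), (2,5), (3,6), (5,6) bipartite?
Yes. Partition: {1, 2, 6}, {3, 4, 5}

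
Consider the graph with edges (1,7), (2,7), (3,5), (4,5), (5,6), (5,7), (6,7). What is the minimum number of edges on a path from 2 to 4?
3 (path: 2 -> 7 -> 5 -> 4, 3 edges)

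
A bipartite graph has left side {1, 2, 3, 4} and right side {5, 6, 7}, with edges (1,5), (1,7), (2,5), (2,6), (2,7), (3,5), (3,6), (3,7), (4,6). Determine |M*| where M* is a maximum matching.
3 (matching: (1,7), (2,6), (3,5); upper bound min(|L|,|R|) = min(4,3) = 3)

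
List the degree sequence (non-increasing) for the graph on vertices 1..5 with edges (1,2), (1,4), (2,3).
[2, 2, 1, 1, 0] (degrees: deg(1)=2, deg(2)=2, deg(3)=1, deg(4)=1, deg(5)=0)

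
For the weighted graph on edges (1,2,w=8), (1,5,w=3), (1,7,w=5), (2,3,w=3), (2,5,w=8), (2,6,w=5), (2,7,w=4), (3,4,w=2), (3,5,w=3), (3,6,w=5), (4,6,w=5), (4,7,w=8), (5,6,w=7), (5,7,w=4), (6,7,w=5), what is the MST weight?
20 (MST edges: (1,5,w=3), (2,3,w=3), (2,6,w=5), (2,7,w=4), (3,4,w=2), (3,5,w=3); sum of weights 3 + 3 + 5 + 4 + 2 + 3 = 20)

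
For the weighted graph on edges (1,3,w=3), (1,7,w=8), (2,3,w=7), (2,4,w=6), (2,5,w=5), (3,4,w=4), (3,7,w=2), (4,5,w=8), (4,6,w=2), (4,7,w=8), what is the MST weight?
22 (MST edges: (1,3,w=3), (2,4,w=6), (2,5,w=5), (3,4,w=4), (3,7,w=2), (4,6,w=2); sum of weights 3 + 6 + 5 + 4 + 2 + 2 = 22)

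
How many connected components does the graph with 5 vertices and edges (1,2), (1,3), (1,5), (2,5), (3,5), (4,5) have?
1 (components: {1, 2, 3, 4, 5})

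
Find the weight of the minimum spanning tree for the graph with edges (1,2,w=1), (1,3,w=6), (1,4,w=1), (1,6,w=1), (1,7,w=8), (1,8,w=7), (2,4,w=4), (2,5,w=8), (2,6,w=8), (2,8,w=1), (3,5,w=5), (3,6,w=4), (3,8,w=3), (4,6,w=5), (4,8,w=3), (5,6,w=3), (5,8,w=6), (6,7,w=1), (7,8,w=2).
11 (MST edges: (1,2,w=1), (1,4,w=1), (1,6,w=1), (2,8,w=1), (3,8,w=3), (5,6,w=3), (6,7,w=1); sum of weights 1 + 1 + 1 + 1 + 3 + 3 + 1 = 11)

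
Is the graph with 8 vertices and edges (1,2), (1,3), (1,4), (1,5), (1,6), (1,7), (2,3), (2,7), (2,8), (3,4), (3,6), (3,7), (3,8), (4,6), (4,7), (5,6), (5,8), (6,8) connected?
Yes (BFS from 1 visits [1, 2, 3, 4, 5, 6, 7, 8] — all 8 vertices reached)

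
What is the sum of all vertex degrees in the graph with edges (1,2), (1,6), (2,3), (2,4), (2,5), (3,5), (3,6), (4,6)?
16 (handshake: sum of degrees = 2|E| = 2 x 8 = 16)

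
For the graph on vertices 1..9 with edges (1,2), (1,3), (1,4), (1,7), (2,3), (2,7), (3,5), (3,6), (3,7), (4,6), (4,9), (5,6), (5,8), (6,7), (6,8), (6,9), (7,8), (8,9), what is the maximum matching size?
4 (matching: (1,7), (3,5), (4,6), (8,9); upper bound floor(n/2) = floor(9/2) = 4)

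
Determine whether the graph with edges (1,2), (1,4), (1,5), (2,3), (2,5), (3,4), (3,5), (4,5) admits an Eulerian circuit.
No (4 vertices have odd degree: {1, 2, 3, 4}; Eulerian circuit requires 0)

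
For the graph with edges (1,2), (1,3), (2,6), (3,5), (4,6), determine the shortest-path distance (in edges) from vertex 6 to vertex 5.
4 (path: 6 -> 2 -> 1 -> 3 -> 5, 4 edges)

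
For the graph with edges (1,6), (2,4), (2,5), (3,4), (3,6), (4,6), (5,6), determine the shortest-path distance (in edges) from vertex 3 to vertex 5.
2 (path: 3 -> 6 -> 5, 2 edges)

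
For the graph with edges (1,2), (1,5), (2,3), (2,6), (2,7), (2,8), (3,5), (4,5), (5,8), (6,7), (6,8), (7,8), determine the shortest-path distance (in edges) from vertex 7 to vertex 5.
2 (path: 7 -> 8 -> 5, 2 edges)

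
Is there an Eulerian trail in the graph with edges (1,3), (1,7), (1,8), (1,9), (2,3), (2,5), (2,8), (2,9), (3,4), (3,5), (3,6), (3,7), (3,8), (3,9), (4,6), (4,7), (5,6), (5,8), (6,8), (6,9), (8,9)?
No (4 vertices have odd degree: {4, 6, 7, 9}; Eulerian path requires 0 or 2)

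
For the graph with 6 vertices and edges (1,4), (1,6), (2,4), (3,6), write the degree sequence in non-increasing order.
[2, 2, 2, 1, 1, 0] (degrees: deg(1)=2, deg(2)=1, deg(3)=1, deg(4)=2, deg(5)=0, deg(6)=2)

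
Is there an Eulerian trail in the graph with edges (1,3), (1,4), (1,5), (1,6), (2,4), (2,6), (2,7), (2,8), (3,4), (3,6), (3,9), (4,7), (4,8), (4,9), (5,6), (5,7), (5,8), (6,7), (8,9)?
Yes (the graph is connected and exactly 2 vertices have odd degree: {6, 9}; any Eulerian path must start and end at those)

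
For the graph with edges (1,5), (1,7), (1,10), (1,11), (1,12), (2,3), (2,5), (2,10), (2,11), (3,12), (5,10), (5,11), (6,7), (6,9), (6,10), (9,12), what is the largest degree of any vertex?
5 (attained at vertex 1)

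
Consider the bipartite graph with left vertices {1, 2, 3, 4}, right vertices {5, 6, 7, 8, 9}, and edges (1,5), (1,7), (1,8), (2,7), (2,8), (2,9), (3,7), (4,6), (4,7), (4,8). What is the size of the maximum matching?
4 (matching: (1,8), (2,9), (3,7), (4,6); upper bound min(|L|,|R|) = min(4,5) = 4)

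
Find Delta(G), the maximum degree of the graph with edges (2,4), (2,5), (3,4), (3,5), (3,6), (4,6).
3 (attained at vertices 3, 4)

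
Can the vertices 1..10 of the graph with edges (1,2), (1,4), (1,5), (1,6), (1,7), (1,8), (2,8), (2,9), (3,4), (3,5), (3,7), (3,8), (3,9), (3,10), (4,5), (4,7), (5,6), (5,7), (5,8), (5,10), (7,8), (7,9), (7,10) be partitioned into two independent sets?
No (odd cycle of length 3: 7 -> 1 -> 8 -> 7)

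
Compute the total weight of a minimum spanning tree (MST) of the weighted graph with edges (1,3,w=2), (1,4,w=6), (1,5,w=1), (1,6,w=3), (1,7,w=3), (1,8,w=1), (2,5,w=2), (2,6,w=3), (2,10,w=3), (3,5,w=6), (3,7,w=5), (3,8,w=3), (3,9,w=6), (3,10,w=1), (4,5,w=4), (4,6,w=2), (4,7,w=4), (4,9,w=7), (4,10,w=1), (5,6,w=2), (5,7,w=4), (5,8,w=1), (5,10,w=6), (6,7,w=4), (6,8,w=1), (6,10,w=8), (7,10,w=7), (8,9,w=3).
15 (MST edges: (1,3,w=2), (1,5,w=1), (1,7,w=3), (1,8,w=1), (2,5,w=2), (3,10,w=1), (4,10,w=1), (6,8,w=1), (8,9,w=3); sum of weights 2 + 1 + 3 + 1 + 2 + 1 + 1 + 1 + 3 = 15)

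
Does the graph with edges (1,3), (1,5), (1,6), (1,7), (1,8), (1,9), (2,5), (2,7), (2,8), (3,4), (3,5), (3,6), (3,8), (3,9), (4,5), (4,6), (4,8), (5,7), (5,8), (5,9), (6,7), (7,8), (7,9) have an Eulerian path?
Yes (the graph is connected and exactly 2 vertices have odd degree: {2, 5}; any Eulerian path must start and end at those)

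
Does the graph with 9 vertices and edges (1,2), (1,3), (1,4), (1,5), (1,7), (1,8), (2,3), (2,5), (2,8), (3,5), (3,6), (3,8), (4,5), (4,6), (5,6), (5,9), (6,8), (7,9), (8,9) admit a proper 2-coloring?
No (odd cycle of length 3: 5 -> 1 -> 2 -> 5)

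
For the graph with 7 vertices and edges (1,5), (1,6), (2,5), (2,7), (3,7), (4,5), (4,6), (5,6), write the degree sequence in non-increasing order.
[4, 3, 2, 2, 2, 2, 1] (degrees: deg(1)=2, deg(2)=2, deg(3)=1, deg(4)=2, deg(5)=4, deg(6)=3, deg(7)=2)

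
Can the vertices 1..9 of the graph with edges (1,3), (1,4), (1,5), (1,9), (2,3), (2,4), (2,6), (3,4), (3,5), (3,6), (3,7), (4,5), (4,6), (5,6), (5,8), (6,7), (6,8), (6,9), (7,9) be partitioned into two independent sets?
No (odd cycle of length 3: 3 -> 1 -> 4 -> 3)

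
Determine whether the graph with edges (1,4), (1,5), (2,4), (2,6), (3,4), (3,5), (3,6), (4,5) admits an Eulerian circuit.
No (2 vertices have odd degree: {3, 5}; Eulerian circuit requires 0)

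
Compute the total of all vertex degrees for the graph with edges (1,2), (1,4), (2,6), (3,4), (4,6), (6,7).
12 (handshake: sum of degrees = 2|E| = 2 x 6 = 12)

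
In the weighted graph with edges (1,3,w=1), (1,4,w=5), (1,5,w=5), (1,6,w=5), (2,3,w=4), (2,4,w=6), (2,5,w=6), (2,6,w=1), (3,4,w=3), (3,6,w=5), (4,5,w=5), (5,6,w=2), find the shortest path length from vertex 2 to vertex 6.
1 (path: 2 -> 6; weights 1 = 1)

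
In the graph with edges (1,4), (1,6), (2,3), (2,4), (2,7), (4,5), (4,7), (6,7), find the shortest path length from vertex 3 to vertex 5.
3 (path: 3 -> 2 -> 4 -> 5, 3 edges)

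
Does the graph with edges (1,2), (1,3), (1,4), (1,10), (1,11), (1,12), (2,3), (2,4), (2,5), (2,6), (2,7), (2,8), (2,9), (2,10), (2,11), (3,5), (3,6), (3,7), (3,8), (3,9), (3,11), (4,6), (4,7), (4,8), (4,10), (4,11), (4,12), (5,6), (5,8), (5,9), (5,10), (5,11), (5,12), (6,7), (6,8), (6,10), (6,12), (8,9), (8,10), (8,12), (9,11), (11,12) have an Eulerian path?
Yes (the graph is connected and exactly 2 vertices have odd degree: {9, 11}; any Eulerian path must start and end at those)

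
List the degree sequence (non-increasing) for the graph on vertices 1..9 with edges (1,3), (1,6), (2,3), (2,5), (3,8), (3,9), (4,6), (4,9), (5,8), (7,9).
[4, 3, 2, 2, 2, 2, 2, 2, 1] (degrees: deg(1)=2, deg(2)=2, deg(3)=4, deg(4)=2, deg(5)=2, deg(6)=2, deg(7)=1, deg(8)=2, deg(9)=3)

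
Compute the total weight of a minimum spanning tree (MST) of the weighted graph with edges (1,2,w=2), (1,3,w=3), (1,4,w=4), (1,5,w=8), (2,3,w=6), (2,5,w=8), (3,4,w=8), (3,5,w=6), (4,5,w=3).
12 (MST edges: (1,2,w=2), (1,3,w=3), (1,4,w=4), (4,5,w=3); sum of weights 2 + 3 + 4 + 3 = 12)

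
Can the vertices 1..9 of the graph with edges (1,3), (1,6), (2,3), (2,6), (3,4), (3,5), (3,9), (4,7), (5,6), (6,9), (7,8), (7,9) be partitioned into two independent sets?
Yes. Partition: {1, 2, 4, 5, 8, 9}, {3, 6, 7}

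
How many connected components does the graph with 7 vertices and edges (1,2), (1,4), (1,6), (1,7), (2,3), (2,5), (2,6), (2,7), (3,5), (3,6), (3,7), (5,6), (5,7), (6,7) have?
1 (components: {1, 2, 3, 4, 5, 6, 7})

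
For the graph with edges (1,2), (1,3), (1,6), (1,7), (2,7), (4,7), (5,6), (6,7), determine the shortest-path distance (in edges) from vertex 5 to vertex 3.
3 (path: 5 -> 6 -> 1 -> 3, 3 edges)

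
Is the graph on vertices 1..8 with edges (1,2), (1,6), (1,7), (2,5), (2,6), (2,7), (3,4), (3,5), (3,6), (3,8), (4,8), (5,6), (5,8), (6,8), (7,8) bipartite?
No (odd cycle of length 3: 6 -> 1 -> 2 -> 6)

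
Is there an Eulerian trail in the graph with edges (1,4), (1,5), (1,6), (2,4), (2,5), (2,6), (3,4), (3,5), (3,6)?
No (6 vertices have odd degree: {1, 2, 3, 4, 5, 6}; Eulerian path requires 0 or 2)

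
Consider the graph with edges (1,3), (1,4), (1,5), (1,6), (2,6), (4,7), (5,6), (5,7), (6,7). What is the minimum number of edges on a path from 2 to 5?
2 (path: 2 -> 6 -> 5, 2 edges)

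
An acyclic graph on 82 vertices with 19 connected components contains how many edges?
63 (Each of the 19 component trees on V_i vertices has V_i - 1 edges; summing gives V - C = 82 - 19 = 63)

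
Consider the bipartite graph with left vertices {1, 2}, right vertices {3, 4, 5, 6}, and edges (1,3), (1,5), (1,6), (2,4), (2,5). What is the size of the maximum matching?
2 (matching: (1,6), (2,5); upper bound min(|L|,|R|) = min(2,4) = 2)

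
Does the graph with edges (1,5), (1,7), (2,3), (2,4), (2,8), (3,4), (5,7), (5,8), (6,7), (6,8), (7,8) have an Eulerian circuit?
No (2 vertices have odd degree: {2, 5}; Eulerian circuit requires 0)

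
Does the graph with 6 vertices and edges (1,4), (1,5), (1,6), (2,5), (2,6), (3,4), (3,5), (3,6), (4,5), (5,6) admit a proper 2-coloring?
No (odd cycle of length 3: 4 -> 1 -> 5 -> 4)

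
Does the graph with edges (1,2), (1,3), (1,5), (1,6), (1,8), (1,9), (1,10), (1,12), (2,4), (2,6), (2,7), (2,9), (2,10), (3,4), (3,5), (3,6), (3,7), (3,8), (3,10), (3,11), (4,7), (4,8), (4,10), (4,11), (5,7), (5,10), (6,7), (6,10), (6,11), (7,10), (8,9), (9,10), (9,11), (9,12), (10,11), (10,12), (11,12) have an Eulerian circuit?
Yes (the graph is connected and all 12 vertices have even degree)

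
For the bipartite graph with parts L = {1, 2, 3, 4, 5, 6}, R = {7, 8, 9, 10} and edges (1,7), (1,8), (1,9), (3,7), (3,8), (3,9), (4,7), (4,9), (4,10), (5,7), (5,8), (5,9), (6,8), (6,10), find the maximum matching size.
4 (matching: (1,9), (3,8), (4,10), (5,7); upper bound min(|L|,|R|) = min(6,4) = 4)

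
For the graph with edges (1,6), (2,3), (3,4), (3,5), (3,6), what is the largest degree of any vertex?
4 (attained at vertex 3)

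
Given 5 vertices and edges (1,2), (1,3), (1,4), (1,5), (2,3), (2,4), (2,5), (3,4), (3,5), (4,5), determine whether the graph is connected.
Yes (BFS from 1 visits [1, 2, 3, 4, 5] — all 5 vertices reached)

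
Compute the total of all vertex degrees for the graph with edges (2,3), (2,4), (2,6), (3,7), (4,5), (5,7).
12 (handshake: sum of degrees = 2|E| = 2 x 6 = 12)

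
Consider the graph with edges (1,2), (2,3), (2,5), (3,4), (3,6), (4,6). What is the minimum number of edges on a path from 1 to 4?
3 (path: 1 -> 2 -> 3 -> 4, 3 edges)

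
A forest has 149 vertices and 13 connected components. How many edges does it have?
136 (Each of the 13 component trees on V_i vertices has V_i - 1 edges; summing gives V - C = 149 - 13 = 136)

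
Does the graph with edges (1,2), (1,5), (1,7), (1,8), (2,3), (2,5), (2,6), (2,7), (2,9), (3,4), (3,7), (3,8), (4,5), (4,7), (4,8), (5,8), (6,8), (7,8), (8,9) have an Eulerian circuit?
No (2 vertices have odd degree: {7, 8}; Eulerian circuit requires 0)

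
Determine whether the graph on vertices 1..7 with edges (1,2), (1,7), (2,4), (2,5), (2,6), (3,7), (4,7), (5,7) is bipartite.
Yes. Partition: {1, 3, 4, 5, 6}, {2, 7}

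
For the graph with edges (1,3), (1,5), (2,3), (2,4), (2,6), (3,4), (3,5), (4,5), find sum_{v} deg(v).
16 (handshake: sum of degrees = 2|E| = 2 x 8 = 16)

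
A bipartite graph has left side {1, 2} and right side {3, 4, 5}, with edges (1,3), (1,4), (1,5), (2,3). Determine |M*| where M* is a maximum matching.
2 (matching: (1,5), (2,3); upper bound min(|L|,|R|) = min(2,3) = 2)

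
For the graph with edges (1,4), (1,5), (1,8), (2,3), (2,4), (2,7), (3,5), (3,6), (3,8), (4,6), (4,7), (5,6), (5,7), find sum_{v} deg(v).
26 (handshake: sum of degrees = 2|E| = 2 x 13 = 26)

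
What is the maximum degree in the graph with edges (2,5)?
1 (attained at vertices 2, 5)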